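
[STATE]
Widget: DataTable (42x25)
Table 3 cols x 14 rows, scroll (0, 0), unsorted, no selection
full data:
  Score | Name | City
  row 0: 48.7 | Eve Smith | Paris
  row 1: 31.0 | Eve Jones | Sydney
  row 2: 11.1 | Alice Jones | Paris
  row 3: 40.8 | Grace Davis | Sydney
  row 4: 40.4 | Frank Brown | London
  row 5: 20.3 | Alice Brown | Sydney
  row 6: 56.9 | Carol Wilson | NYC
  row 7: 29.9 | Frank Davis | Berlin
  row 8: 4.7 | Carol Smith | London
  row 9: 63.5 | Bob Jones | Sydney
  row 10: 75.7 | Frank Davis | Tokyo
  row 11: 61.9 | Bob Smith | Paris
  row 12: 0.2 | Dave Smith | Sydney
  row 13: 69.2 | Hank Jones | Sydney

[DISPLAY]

Score│Name        │City                   
─────┼────────────┼──────                 
48.7 │Eve Smith   │Paris                  
31.0 │Eve Jones   │Sydney                 
11.1 │Alice Jones │Paris                  
40.8 │Grace Davis │Sydney                 
40.4 │Frank Brown │London                 
20.3 │Alice Brown │Sydney                 
56.9 │Carol Wilson│NYC                    
29.9 │Frank Davis │Berlin                 
4.7  │Carol Smith │London                 
63.5 │Bob Jones   │Sydney                 
75.7 │Frank Davis │Tokyo                  
61.9 │Bob Smith   │Paris                  
0.2  │Dave Smith  │Sydney                 
69.2 │Hank Jones  │Sydney                 
                                          
                                          
                                          
                                          
                                          
                                          
                                          
                                          
                                          


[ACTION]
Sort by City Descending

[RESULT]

Score│Name        │City ▼                 
─────┼────────────┼──────                 
75.7 │Frank Davis │Tokyo                  
31.0 │Eve Jones   │Sydney                 
40.8 │Grace Davis │Sydney                 
20.3 │Alice Brown │Sydney                 
63.5 │Bob Jones   │Sydney                 
0.2  │Dave Smith  │Sydney                 
69.2 │Hank Jones  │Sydney                 
48.7 │Eve Smith   │Paris                  
11.1 │Alice Jones │Paris                  
61.9 │Bob Smith   │Paris                  
56.9 │Carol Wilson│NYC                    
40.4 │Frank Brown │London                 
4.7  │Carol Smith │London                 
29.9 │Frank Davis │Berlin                 
                                          
                                          
                                          
                                          
                                          
                                          
                                          
                                          
                                          


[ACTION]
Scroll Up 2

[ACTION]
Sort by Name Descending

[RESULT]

Score│Name       ▼│City                   
─────┼────────────┼──────                 
69.2 │Hank Jones  │Sydney                 
40.8 │Grace Davis │Sydney                 
75.7 │Frank Davis │Tokyo                  
29.9 │Frank Davis │Berlin                 
40.4 │Frank Brown │London                 
48.7 │Eve Smith   │Paris                  
31.0 │Eve Jones   │Sydney                 
0.2  │Dave Smith  │Sydney                 
56.9 │Carol Wilson│NYC                    
4.7  │Carol Smith │London                 
61.9 │Bob Smith   │Paris                  
63.5 │Bob Jones   │Sydney                 
11.1 │Alice Jones │Paris                  
20.3 │Alice Brown │Sydney                 
                                          
                                          
                                          
                                          
                                          
                                          
                                          
                                          
                                          


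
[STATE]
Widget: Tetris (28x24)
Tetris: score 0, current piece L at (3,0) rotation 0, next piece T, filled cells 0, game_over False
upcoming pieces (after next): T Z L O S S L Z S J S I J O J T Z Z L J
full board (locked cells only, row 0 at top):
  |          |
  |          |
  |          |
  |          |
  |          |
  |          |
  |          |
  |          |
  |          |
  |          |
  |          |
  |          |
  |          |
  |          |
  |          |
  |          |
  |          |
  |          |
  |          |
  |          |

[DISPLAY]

     ▒    │Next:            
   ▒▒▒    │ ▒               
          │▒▒▒              
          │                 
          │                 
          │                 
          │Score:           
          │0                
          │                 
          │                 
          │                 
          │                 
          │                 
          │                 
          │                 
          │                 
          │                 
          │                 
          │                 
          │                 
          │                 
          │                 
          │                 
          │                 


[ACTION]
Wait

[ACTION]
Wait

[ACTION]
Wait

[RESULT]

          │Next:            
          │ ▒               
          │▒▒▒              
     ▒    │                 
   ▒▒▒    │                 
          │                 
          │Score:           
          │0                
          │                 
          │                 
          │                 
          │                 
          │                 
          │                 
          │                 
          │                 
          │                 
          │                 
          │                 
          │                 
          │                 
          │                 
          │                 
          │                 


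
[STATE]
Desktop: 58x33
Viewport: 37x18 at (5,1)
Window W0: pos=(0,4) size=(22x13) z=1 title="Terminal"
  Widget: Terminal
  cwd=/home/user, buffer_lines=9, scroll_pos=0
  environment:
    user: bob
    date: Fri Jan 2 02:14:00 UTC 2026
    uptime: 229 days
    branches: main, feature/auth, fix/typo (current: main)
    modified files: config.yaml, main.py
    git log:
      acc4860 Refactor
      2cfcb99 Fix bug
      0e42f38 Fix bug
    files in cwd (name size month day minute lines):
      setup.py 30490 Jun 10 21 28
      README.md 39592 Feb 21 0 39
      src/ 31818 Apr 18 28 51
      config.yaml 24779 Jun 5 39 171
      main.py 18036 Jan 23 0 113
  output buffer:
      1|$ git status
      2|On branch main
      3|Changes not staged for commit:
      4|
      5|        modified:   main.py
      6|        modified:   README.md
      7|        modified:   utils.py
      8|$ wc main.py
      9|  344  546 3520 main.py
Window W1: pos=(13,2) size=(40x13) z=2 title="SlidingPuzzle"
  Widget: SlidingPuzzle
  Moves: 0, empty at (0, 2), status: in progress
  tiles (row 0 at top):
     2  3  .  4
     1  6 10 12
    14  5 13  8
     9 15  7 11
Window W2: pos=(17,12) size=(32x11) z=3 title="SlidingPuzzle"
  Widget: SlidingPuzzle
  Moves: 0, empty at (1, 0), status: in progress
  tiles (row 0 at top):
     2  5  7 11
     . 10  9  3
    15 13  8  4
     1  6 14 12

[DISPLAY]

                                     
        ┏━━━━━━━━━━━━━━━━━━━━━━━━━━━━
        ┃ SlidingPuzzle              
━━━━━━━━┠────────────────────────────
minal   ┃┌────┬────┬────┬────┐       
────────┃│  2 │  3 │    │  4 │       
t status┃├────┼────┼────┼────┤       
ranch ma┃│  1 │  6 │ 10 │ 12 │       
ges not ┃├────┼────┼────┼────┤       
        ┃│ 14 │  5 │ 13 │  8 │       
    modi┃├────┼────┼────┼────┤       
    modi┃│  ┏━━━━━━━━━━━━━━━━━━━━━━━━
    modi┃└──┃ SlidingPuzzle          
 main.py┗━━━┠────────────────────────
4  546 3520 ┃┌────┬────┬────┬────┐   
━━━━━━━━━━━━┃│  2 │  5 │  7 │ 11 │   
            ┃├────┼────┼────┼────┤   
            ┃│    │ 10 │  9 │  3 │   


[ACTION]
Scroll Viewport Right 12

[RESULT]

                                     
━━━━━━━━━━━━━━━━━━━━━━━━━━━━━━━━━━━┓ 
idingPuzzle                        ┃ 
───────────────────────────────────┨ 
──┬────┬────┬────┐                 ┃ 
2 │  3 │    │  4 │                 ┃ 
──┼────┼────┼────┤                 ┃ 
1 │  6 │ 10 │ 12 │                 ┃ 
──┼────┼────┼────┤                 ┃ 
4 │  5 │ 13 │  8 │                 ┃ 
──┼────┼────┼────┤                 ┃ 
┏━━━━━━━━━━━━━━━━━━━━━━━━━━━━━━┓   ┃ 
┃ SlidingPuzzle                ┃   ┃ 
┠──────────────────────────────┨━━━┛ 
┃┌────┬────┬────┬────┐         ┃     
┃│  2 │  5 │  7 │ 11 │         ┃     
┃├────┼────┼────┼────┤         ┃     
┃│    │ 10 │  9 │  3 │         ┃     


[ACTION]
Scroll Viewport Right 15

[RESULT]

                                     
━━━━━━━━━━━━━━━━━━━━━━━━━━━━━━━┓     
gPuzzle                        ┃     
───────────────────────────────┨     
───┬────┬────┐                 ┃     
 3 │    │  4 │                 ┃     
───┼────┼────┤                 ┃     
 6 │ 10 │ 12 │                 ┃     
───┼────┼────┤                 ┃     
 5 │ 13 │  8 │                 ┃     
───┼────┼────┤                 ┃     
━━━━━━━━━━━━━━━━━━━━━━━━━━━┓   ┃     
idingPuzzle                ┃   ┃     
───────────────────────────┨━━━┛     
──┬────┬────┬────┐         ┃         
2 │  5 │  7 │ 11 │         ┃         
──┼────┼────┼────┤         ┃         
  │ 10 │  9 │  3 │         ┃         


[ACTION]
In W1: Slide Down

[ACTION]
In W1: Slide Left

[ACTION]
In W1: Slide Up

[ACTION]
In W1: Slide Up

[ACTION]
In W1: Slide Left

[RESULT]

                                     
━━━━━━━━━━━━━━━━━━━━━━━━━━━━━━━┓     
gPuzzle                        ┃     
───────────────────────────────┨     
───┬────┬────┐                 ┃     
 3 │  4 │ 12 │                 ┃     
───┼────┼────┤                 ┃     
 6 │ 10 │  8 │                 ┃     
───┼────┼────┤                 ┃     
 5 │ 13 │    │                 ┃     
───┼────┼────┤                 ┃     
━━━━━━━━━━━━━━━━━━━━━━━━━━━┓   ┃     
idingPuzzle                ┃   ┃     
───────────────────────────┨━━━┛     
──┬────┬────┬────┐         ┃         
2 │  5 │  7 │ 11 │         ┃         
──┼────┼────┼────┤         ┃         
  │ 10 │  9 │  3 │         ┃         


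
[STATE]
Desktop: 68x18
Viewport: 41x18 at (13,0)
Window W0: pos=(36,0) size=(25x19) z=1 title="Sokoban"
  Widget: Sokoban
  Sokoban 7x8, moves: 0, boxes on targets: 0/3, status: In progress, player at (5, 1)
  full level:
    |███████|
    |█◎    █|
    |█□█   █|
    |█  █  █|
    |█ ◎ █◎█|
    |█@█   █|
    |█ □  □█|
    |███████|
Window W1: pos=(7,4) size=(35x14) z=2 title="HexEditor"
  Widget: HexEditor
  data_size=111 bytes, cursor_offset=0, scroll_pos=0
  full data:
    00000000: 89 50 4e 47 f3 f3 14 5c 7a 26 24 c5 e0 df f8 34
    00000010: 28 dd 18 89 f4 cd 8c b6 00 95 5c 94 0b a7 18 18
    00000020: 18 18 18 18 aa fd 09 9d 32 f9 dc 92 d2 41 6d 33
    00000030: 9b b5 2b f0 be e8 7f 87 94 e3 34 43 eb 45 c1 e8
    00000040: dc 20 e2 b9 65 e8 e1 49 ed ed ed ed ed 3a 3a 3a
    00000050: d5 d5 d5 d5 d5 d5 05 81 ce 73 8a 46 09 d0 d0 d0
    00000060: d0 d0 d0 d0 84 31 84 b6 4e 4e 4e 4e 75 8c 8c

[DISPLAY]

                       ┏━━━━━━━━━━━━━━━━━
                       ┃ Sokoban         
                       ┠─────────────────
                       ┃███████          
━━━━━━━━━━━━━━━━━━━━━━━━━━━━┓ █          
ditor                       ┃ █          
────────────────────────────┨ █          
000  89 50 4e 47 f3 f3 14 5c┃◎█          
010  28 dd 18 89 f4 cd 8c b6┃ █          
020  18 18 18 18 aa fd 09 9d┃□█          
030  9b b5 2b f0 be e8 7f 87┃██          
040  dc 20 e2 b9 65 e8 e1 49┃: 0  0/3    
050  d5 d5 d5 d5 d5 d5 05 81┃            
060  d0 d0 d0 d0 84 31 84 b6┃            
                            ┃            
                            ┃            
                            ┃            
━━━━━━━━━━━━━━━━━━━━━━━━━━━━┛            


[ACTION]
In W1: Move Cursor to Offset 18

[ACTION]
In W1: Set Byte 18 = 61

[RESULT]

                       ┏━━━━━━━━━━━━━━━━━
                       ┃ Sokoban         
                       ┠─────────────────
                       ┃███████          
━━━━━━━━━━━━━━━━━━━━━━━━━━━━┓ █          
ditor                       ┃ █          
────────────────────────────┨ █          
000  89 50 4e 47 f3 f3 14 5c┃◎█          
010  28 dd 61 89 f4 cd 8c b6┃ █          
020  18 18 18 18 aa fd 09 9d┃□█          
030  9b b5 2b f0 be e8 7f 87┃██          
040  dc 20 e2 b9 65 e8 e1 49┃: 0  0/3    
050  d5 d5 d5 d5 d5 d5 05 81┃            
060  d0 d0 d0 d0 84 31 84 b6┃            
                            ┃            
                            ┃            
                            ┃            
━━━━━━━━━━━━━━━━━━━━━━━━━━━━┛            


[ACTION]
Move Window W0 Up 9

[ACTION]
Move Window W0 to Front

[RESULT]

                       ┏━━━━━━━━━━━━━━━━━
                       ┃ Sokoban         
                       ┠─────────────────
                       ┃███████          
━━━━━━━━━━━━━━━━━━━━━━━┃█◎    █          
ditor                  ┃█□█   █          
───────────────────────┃█  █  █          
000  89 50 4e 47 f3 f3 ┃█ ◎ █◎█          
010  28 dd 61 89 f4 cd ┃█@█   █          
020  18 18 18 18 aa fd ┃█ □  □█          
030  9b b5 2b f0 be e8 ┃███████          
040  dc 20 e2 b9 65 e8 ┃Moves: 0  0/3    
050  d5 d5 d5 d5 d5 d5 ┃                 
060  d0 d0 d0 d0 84 31 ┃                 
                       ┃                 
                       ┃                 
                       ┃                 
━━━━━━━━━━━━━━━━━━━━━━━┃                 


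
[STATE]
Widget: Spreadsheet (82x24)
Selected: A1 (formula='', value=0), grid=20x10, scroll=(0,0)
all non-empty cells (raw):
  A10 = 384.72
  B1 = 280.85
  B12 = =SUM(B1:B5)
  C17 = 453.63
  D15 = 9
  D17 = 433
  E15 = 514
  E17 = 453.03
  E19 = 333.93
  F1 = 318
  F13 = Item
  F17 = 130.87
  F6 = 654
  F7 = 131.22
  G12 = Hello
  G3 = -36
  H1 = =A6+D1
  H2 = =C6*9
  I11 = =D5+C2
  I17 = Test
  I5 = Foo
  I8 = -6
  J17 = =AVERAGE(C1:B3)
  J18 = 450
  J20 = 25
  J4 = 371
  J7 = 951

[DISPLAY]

A1:                                                                               
       A       B       C       D       E       F       G       H       I       J  
----------------------------------------------------------------------------------
  1      [0]  280.85       0       0       0     318       0       0       0      
  2        0       0       0       0       0       0       0       0       0      
  3        0       0       0       0       0       0     -36       0       0      
  4        0       0       0       0       0       0       0       0       0     3
  5        0       0       0       0       0       0       0       0Foo           
  6        0       0       0       0       0     654       0       0       0      
  7        0       0       0       0       0  131.22       0       0       0     9
  8        0       0       0       0       0       0       0       0      -6      
  9        0       0       0       0       0       0       0       0       0      
 10   384.72       0       0       0       0       0       0       0       0      
 11        0       0       0       0       0       0       0       0       0      
 12        0  280.85       0       0       0       0Hello          0       0      
 13        0       0       0       0       0Item           0       0       0      
 14        0       0       0       0       0       0       0       0       0      
 15        0       0       0       9     514       0       0       0       0      
 16        0       0       0       0       0       0       0       0       0      
 17        0       0  453.63     433  453.03  130.87       0       0Test       46.
 18        0       0       0       0       0       0       0       0       0     4
 19        0       0       0       0  333.93       0       0       0       0      
 20        0       0       0       0       0       0       0       0       0      
                                                                                  


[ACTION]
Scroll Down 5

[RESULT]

A1:                                                                               
       A       B       C       D       E       F       G       H       I       J  
----------------------------------------------------------------------------------
  6        0       0       0       0       0     654       0       0       0      
  7        0       0       0       0       0  131.22       0       0       0     9
  8        0       0       0       0       0       0       0       0      -6      
  9        0       0       0       0       0       0       0       0       0      
 10   384.72       0       0       0       0       0       0       0       0      
 11        0       0       0       0       0       0       0       0       0      
 12        0  280.85       0       0       0       0Hello          0       0      
 13        0       0       0       0       0Item           0       0       0      
 14        0       0       0       0       0       0       0       0       0      
 15        0       0       0       9     514       0       0       0       0      
 16        0       0       0       0       0       0       0       0       0      
 17        0       0  453.63     433  453.03  130.87       0       0Test       46.
 18        0       0       0       0       0       0       0       0       0     4
 19        0       0       0       0  333.93       0       0       0       0      
 20        0       0       0       0       0       0       0       0       0      
                                                                                  
                                                                                  
                                                                                  
                                                                                  
                                                                                  
                                                                                  


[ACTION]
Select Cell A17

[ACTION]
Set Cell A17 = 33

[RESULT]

A17: 33                                                                           
       A       B       C       D       E       F       G       H       I       J  
----------------------------------------------------------------------------------
  6        0       0       0       0       0     654       0       0       0      
  7        0       0       0       0       0  131.22       0       0       0     9
  8        0       0       0       0       0       0       0       0      -6      
  9        0       0       0       0       0       0       0       0       0      
 10   384.72       0       0       0       0       0       0       0       0      
 11        0       0       0       0       0       0       0       0       0      
 12        0  280.85       0       0       0       0Hello          0       0      
 13        0       0       0       0       0Item           0       0       0      
 14        0       0       0       0       0       0       0       0       0      
 15        0       0       0       9     514       0       0       0       0      
 16        0       0       0       0       0       0       0       0       0      
 17     [33]       0  453.63     433  453.03  130.87       0       0Test       46.
 18        0       0       0       0       0       0       0       0       0     4
 19        0       0       0       0  333.93       0       0       0       0      
 20        0       0       0       0       0       0       0       0       0      
                                                                                  
                                                                                  
                                                                                  
                                                                                  
                                                                                  
                                                                                  


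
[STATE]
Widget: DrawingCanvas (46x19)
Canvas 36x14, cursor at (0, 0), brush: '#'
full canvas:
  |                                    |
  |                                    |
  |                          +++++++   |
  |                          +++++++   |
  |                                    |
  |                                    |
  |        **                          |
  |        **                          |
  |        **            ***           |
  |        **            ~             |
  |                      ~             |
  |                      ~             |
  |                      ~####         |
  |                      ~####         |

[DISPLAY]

+                                             
                                              
                          +++++++             
                          +++++++             
                                              
                                              
        **                                    
        **                                    
        **            ***                     
        **            ~                       
                      ~                       
                      ~                       
                      ~####                   
                      ~####                   
                                              
                                              
                                              
                                              
                                              


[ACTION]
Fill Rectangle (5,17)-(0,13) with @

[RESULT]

+            @@@@@                            
             @@@@@                            
             @@@@@        +++++++             
             @@@@@        +++++++             
             @@@@@                            
             @@@@@                            
        **                                    
        **                                    
        **            ***                     
        **            ~                       
                      ~                       
                      ~                       
                      ~####                   
                      ~####                   
                                              
                                              
                                              
                                              
                                              


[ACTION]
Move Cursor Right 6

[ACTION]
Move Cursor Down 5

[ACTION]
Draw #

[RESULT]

             @@@@@                            
             @@@@@                            
             @@@@@        +++++++             
             @@@@@        +++++++             
             @@@@@                            
      #      @@@@@                            
        **                                    
        **                                    
        **            ***                     
        **            ~                       
                      ~                       
                      ~                       
                      ~####                   
                      ~####                   
                                              
                                              
                                              
                                              
                                              


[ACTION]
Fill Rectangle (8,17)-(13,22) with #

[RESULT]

             @@@@@                            
             @@@@@                            
             @@@@@        +++++++             
             @@@@@        +++++++             
             @@@@@                            
      #      @@@@@                            
        **                                    
        **                                    
        **       ######**                     
        **       ######                       
                 ######                       
                 ######                       
                 ##########                   
                 ##########                   
                                              
                                              
                                              
                                              
                                              


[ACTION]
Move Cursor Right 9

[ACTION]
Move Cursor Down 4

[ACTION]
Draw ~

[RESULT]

             @@@@@                            
             @@@@@                            
             @@@@@        +++++++             
             @@@@@        +++++++             
             @@@@@                            
      #      @@@@@                            
        **                                    
        **                                    
        **       ######**                     
        **     ~ ######                       
                 ######                       
                 ######                       
                 ##########                   
                 ##########                   
                                              
                                              
                                              
                                              
                                              


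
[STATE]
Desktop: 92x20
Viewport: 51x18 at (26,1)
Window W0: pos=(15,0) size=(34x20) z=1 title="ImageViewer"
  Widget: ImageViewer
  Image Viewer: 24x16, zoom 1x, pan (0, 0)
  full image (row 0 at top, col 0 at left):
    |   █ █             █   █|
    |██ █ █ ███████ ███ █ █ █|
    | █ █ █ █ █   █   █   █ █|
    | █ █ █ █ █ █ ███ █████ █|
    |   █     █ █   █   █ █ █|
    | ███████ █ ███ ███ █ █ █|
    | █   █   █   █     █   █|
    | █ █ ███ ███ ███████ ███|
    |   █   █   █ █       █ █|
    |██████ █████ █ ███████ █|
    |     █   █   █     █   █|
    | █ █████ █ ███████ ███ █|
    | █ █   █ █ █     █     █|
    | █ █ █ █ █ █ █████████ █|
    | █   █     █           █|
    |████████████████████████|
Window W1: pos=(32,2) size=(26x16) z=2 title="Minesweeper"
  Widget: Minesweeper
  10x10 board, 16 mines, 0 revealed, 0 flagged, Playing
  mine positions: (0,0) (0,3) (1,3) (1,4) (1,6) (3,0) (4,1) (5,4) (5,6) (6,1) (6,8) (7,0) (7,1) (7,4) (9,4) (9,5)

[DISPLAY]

er                    ┃                            
──────┏━━━━━━━━━━━━━━━━━━━━━━━━┓                   
      ┃ Minesweeper            ┃                   
████ █┠────────────────────────┨                   
   █  ┃■■■■■■■■■■              ┃                   
 █ ███┃■■■■■■■■■■              ┃                   
 █   █┃■■■■■■■■■■              ┃                   
 ███ █┃■■■■■■■■■■              ┃                   
   █  ┃■■■■■■■■■■              ┃                   
██ ███┃■■■■■■■■■■              ┃                   
 █ █  ┃■■■■■■■■■■              ┃                   
██ █ █┃■■■■■■■■■■              ┃                   
   █  ┃■■■■■■■■■■              ┃                   
 █████┃■■■■■■■■■■              ┃                   
 █    ┃                        ┃                   
 █ ███┃                        ┃                   
 █    ┗━━━━━━━━━━━━━━━━━━━━━━━━┛                   
██████████████        ┃                            


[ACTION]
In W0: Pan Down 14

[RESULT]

er                    ┃                            
──────┏━━━━━━━━━━━━━━━━━━━━━━━━┓                   
 █    ┃ Minesweeper            ┃                   
██████┠────────────────────────┨                   
      ┃■■■■■■■■■■              ┃                   
      ┃■■■■■■■■■■              ┃                   
      ┃■■■■■■■■■■              ┃                   
      ┃■■■■■■■■■■              ┃                   
      ┃■■■■■■■■■■              ┃                   
      ┃■■■■■■■■■■              ┃                   
      ┃■■■■■■■■■■              ┃                   
      ┃■■■■■■■■■■              ┃                   
      ┃■■■■■■■■■■              ┃                   
      ┃■■■■■■■■■■              ┃                   
      ┃                        ┃                   
      ┃                        ┃                   
      ┗━━━━━━━━━━━━━━━━━━━━━━━━┛                   
                      ┃                            


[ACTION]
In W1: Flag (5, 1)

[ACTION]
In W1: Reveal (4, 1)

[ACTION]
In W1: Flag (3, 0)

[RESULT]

er                    ┃                            
──────┏━━━━━━━━━━━━━━━━━━━━━━━━┓                   
 █    ┃ Minesweeper            ┃                   
██████┠────────────────────────┨                   
      ┃✹■■✹■■■■■■              ┃                   
      ┃■■■✹✹■✹■■■              ┃                   
      ┃■■■■■■■■■■              ┃                   
      ┃✹■■■■■■■■■              ┃                   
      ┃■✹■■■■■■■■              ┃                   
      ┃■⚑■■✹■✹■■■              ┃                   
      ┃■✹■■■■■■✹■              ┃                   
      ┃✹✹■■✹■■■■■              ┃                   
      ┃■■■■■■■■■■              ┃                   
      ┃■■■■✹✹■■■■              ┃                   
      ┃                        ┃                   
      ┃                        ┃                   
      ┗━━━━━━━━━━━━━━━━━━━━━━━━┛                   
                      ┃                            


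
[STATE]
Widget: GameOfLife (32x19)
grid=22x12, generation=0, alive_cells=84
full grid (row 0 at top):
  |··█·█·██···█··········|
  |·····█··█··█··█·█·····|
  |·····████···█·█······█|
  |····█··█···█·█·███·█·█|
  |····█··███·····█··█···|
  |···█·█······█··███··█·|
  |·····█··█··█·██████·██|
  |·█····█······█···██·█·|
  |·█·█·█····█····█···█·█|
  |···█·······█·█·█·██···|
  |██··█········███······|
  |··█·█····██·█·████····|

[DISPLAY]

Gen: 0                          
··█·█·██···█··········          
·····█··█··█··█·█·····          
·····████···█·█······█          
····█··█···█·█·███·█·█          
····█··███·····█··█···          
···█·█······█··███··█·          
·····█··█··█·██████·██          
·█····█······█···██·█·          
·█·█·█····█····█···█·█          
···█·······█·█·█·██···          
██··█········███······          
··█·█····██·█·████····          
                                
                                
                                
                                
                                
                                


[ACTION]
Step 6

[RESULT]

Gen: 6                          
········█·············          
··█·█···█·█·······█···          
··█·█·····███·········          
··█·██····██·███·██···          
····██·····█·███·██···          
··█·██·····█·····█····          
··█········█···█····██          
··█··█·····█···██···██          
··█············█··█···          
···███·······█····█···          
············█·█·······          
············██········          
                                
                                
                                
                                
                                
                                


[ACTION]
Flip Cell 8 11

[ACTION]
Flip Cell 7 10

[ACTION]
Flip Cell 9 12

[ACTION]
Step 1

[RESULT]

Gen: 7                          
·········█············          
··········█···········          
·██·█·······███··██···          
···············█·██···          
······█····█·█·█······          
····██····██···█·██···          
·██·██·····██··█····██          
·███······███·███··███          
··█··█····██··████·█··          
···██······████·······          
····█······█··█·······          
············██········          
                                
                                
                                
                                
                                
                                


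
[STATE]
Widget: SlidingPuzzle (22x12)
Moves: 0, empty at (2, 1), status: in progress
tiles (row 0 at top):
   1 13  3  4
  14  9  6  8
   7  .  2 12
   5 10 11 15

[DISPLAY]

┌────┬────┬────┬────┐ 
│  1 │ 13 │  3 │  4 │ 
├────┼────┼────┼────┤ 
│ 14 │  9 │  6 │  8 │ 
├────┼────┼────┼────┤ 
│  7 │    │  2 │ 12 │ 
├────┼────┼────┼────┤ 
│  5 │ 10 │ 11 │ 15 │ 
└────┴────┴────┴────┘ 
Moves: 0              
                      
                      


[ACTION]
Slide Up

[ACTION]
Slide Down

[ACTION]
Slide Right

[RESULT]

┌────┬────┬────┬────┐ 
│  1 │ 13 │  3 │  4 │ 
├────┼────┼────┼────┤ 
│ 14 │  9 │  6 │  8 │ 
├────┼────┼────┼────┤ 
│    │  7 │  2 │ 12 │ 
├────┼────┼────┼────┤ 
│  5 │ 10 │ 11 │ 15 │ 
└────┴────┴────┴────┘ 
Moves: 3              
                      
                      


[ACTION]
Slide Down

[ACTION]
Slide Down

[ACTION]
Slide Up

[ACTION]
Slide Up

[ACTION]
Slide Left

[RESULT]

┌────┬────┬────┬────┐ 
│  1 │ 13 │  3 │  4 │ 
├────┼────┼────┼────┤ 
│ 14 │  9 │  6 │  8 │ 
├────┼────┼────┼────┤ 
│  7 │    │  2 │ 12 │ 
├────┼────┼────┼────┤ 
│  5 │ 10 │ 11 │ 15 │ 
└────┴────┴────┴────┘ 
Moves: 8              
                      
                      
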